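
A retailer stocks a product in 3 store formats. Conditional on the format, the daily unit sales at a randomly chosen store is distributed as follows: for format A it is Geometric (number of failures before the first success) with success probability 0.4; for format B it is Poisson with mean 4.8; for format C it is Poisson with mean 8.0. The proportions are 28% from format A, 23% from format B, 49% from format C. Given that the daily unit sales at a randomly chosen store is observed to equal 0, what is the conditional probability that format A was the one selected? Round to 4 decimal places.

Likelihoods P(X=0 | ·): A: 0.4; B: 0.00822975; C: 0.000335463.
Posterior ∝ prior × likelihood. Numerator for A: 0.28·0.4 = 0.112.
Normalizing constant: 0.28·0.4 + 0.23·0.00822975 + 0.49·0.000335463 = 0.114057.
P(A | observation) = 0.112 / 0.114057 = 0.981963.

0.9820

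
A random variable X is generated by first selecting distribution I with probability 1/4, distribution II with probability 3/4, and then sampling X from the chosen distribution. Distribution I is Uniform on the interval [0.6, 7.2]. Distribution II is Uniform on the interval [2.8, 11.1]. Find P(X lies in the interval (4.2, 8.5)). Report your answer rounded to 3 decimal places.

Conditional on each component, P(4.2 < X < 8.5): I: 0.454545; II: 0.518072.
By total probability, P(4.2 < X < 8.5) = 0.25·0.454545 + 0.75·0.518072 = 0.502191.

0.502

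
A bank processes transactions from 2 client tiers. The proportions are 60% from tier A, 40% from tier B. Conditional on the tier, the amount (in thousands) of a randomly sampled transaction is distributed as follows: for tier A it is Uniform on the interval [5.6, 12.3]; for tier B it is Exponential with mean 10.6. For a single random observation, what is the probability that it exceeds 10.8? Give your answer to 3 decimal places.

Conditional on each tier, P(X > 10.8): A: 0.223881; B: 0.361003.
By total probability, P(X > 10.8) = 0.6·0.223881 + 0.4·0.361003 = 0.27873.

0.279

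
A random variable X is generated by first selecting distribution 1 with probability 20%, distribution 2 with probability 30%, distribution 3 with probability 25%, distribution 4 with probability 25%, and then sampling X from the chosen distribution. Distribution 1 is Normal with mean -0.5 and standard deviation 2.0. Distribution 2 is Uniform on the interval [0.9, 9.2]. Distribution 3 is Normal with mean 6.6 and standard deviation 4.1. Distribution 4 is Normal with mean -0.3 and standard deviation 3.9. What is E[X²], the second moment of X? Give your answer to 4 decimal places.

29.1405

For each component E[X²] = Var + (mean)², giving 1: 4.25; 2: 31.2433; 3: 60.37; 4: 15.3.
Overall E[X²] = 0.2·4.25 + 0.3·31.2433 + 0.25·60.37 + 0.25·15.3 = 29.1405.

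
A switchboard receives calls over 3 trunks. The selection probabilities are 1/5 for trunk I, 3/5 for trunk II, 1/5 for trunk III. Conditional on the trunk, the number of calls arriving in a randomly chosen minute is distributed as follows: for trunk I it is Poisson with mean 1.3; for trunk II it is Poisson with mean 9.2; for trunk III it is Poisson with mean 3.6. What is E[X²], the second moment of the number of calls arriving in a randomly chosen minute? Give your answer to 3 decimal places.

For each component E[X²] = Var + (mean)², giving I: 2.99; II: 93.84; III: 16.56.
Overall E[X²] = 0.2·2.99 + 0.6·93.84 + 0.2·16.56 = 60.214.

60.214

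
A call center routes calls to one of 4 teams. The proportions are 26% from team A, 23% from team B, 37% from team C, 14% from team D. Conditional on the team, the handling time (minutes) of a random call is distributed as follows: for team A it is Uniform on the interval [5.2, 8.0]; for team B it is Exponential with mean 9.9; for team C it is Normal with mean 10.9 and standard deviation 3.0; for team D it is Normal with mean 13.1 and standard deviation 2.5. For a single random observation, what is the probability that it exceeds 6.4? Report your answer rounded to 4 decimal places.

Conditional on each team, P(X > 6.4): A: 0.571429; B: 0.523895; C: 0.933193; D: 0.996319.
By total probability, P(X > 6.4) = 0.26·0.571429 + 0.23·0.523895 + 0.37·0.933193 + 0.14·0.996319 = 0.753833.

0.7538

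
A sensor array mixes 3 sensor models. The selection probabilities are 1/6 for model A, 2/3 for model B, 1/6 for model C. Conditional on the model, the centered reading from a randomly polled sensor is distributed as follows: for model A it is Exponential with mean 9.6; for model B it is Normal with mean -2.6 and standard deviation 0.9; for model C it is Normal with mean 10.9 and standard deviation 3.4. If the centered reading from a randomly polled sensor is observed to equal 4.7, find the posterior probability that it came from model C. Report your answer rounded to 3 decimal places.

0.258

Likelihoods f(4.7 | ·): A: 0.0638418; B: 2.29363e-15; C: 0.0222515.
Posterior ∝ prior × likelihood. Numerator for C: 0.166667·0.0222515 = 0.00370859.
Normalizing constant: 0.166667·0.0638418 + 0.666667·2.29363e-15 + 0.166667·0.0222515 = 0.0143489.
P(C | observation) = 0.00370859 / 0.0143489 = 0.258458.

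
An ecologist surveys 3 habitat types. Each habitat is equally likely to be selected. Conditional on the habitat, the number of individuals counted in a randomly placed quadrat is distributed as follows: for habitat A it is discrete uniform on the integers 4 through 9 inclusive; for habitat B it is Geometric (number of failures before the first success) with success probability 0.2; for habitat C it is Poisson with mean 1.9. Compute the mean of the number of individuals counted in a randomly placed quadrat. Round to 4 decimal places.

Component means — A: 6.5; B: 4; C: 1.9.
E[X] = 0.333333·6.5 + 0.333333·4 + 0.333333·1.9 = 4.13333.

4.1333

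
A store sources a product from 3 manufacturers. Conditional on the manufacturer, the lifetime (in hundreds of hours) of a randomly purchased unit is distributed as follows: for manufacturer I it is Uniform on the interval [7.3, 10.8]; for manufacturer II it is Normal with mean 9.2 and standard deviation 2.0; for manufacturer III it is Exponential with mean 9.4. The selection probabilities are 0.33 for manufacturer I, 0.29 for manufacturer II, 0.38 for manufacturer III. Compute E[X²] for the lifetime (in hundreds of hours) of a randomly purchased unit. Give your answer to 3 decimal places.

For each component E[X²] = Var + (mean)², giving I: 82.9233; II: 88.64; III: 176.72.
Overall E[X²] = 0.33·82.9233 + 0.29·88.64 + 0.38·176.72 = 120.224.

120.224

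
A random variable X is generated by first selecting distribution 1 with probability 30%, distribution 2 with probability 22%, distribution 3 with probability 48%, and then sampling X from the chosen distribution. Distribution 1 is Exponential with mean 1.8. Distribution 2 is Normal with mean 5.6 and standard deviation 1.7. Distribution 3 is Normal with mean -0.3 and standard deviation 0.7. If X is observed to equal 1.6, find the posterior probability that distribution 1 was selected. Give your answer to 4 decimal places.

0.8714

Likelihoods f(1.6 | ·): 1: 0.228396; 2: 0.014732; 3: 0.0143223.
Posterior ∝ prior × likelihood. Numerator for 1: 0.3·0.228396 = 0.0685187.
Normalizing constant: 0.3·0.228396 + 0.22·0.014732 + 0.48·0.0143223 = 0.0786345.
P(1 | observation) = 0.0685187 / 0.0786345 = 0.871357.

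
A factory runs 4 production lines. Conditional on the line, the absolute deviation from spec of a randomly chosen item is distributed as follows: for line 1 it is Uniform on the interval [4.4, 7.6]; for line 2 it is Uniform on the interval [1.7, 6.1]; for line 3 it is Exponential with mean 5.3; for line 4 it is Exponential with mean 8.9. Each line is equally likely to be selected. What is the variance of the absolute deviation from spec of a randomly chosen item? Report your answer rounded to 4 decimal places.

Per component, 1: μ=6, E[X²]=36.8533; 2: μ=3.9, E[X²]=16.8233; 3: μ=5.3, E[X²]=56.18; 4: μ=8.9, E[X²]=158.42.
E[X] = 0.25·6 + 0.25·3.9 + 0.25·5.3 + 0.25·8.9 = 6.025.
E[X²] = 0.25·36.8533 + 0.25·16.8233 + 0.25·56.18 + 0.25·158.42 = 67.0692.
Var(X) = E[X²] − (E[X])² = 67.0692 − 36.3006 = 30.7685.

30.7685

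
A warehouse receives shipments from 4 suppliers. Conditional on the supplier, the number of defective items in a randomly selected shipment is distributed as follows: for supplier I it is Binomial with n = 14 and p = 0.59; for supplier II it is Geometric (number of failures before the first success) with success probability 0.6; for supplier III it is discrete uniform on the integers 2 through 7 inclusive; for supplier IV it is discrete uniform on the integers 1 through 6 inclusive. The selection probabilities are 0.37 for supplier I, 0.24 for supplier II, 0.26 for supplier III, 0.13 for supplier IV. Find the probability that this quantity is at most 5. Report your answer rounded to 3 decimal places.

Conditional on each supplier, P(X ≤ 5): I: 0.0680476; II: 0.995904; III: 0.666667; IV: 0.833333.
By total probability, P(X ≤ 5) = 0.37·0.0680476 + 0.24·0.995904 + 0.26·0.666667 + 0.13·0.833333 = 0.545861.

0.546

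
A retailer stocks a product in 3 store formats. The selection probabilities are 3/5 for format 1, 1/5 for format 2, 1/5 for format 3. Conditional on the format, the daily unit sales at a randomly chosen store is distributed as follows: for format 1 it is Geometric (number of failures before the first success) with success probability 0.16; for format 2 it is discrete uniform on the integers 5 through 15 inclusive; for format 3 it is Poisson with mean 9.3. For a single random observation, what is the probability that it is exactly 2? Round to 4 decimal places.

Conditional on each format, P(X = 2): 1: 0.112896; 2: 0; 3: 0.00395364.
By total probability, P(X = 2) = 0.6·0.112896 + 0.2·0 + 0.2·0.00395364 = 0.0685283.

0.0685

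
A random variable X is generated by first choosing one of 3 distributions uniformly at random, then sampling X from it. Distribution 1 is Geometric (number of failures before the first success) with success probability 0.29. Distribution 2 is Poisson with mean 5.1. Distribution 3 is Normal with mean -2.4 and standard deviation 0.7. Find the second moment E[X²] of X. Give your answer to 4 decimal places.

17.2655

For each component E[X²] = Var + (mean)², giving 1: 14.4364; 2: 31.11; 3: 6.25.
Overall E[X²] = 0.333333·14.4364 + 0.333333·31.11 + 0.333333·6.25 = 17.2655.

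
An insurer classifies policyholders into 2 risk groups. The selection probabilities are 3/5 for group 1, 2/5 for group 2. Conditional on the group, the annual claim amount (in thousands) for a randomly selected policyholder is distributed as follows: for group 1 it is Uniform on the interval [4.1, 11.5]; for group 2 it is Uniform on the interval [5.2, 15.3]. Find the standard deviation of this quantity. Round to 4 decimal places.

2.7530

Per component, 1: μ=7.8, E[X²]=65.4033; 2: μ=10.25, E[X²]=113.563.
E[X] = 0.6·7.8 + 0.4·10.25 = 8.78.
E[X²] = 0.6·65.4033 + 0.4·113.563 = 84.6673.
Var(X) = E[X²] − (E[X])² = 84.6673 − 77.0884 = 7.57893.
SD(X) = √7.57893 = 2.75299.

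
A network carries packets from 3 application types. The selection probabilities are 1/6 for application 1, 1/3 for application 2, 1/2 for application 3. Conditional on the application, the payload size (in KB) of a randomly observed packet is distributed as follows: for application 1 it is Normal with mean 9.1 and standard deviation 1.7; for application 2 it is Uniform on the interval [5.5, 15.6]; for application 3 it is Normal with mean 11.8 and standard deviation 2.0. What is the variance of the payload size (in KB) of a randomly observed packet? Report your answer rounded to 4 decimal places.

Per component, 1: μ=9.1, E[X²]=85.7; 2: μ=10.55, E[X²]=119.803; 3: μ=11.8, E[X²]=143.24.
E[X] = 0.166667·9.1 + 0.333333·10.55 + 0.5·11.8 = 10.9333.
E[X²] = 0.166667·85.7 + 0.333333·119.803 + 0.5·143.24 = 125.838.
Var(X) = E[X²] − (E[X])² = 125.838 − 119.538 = 6.3.

6.3000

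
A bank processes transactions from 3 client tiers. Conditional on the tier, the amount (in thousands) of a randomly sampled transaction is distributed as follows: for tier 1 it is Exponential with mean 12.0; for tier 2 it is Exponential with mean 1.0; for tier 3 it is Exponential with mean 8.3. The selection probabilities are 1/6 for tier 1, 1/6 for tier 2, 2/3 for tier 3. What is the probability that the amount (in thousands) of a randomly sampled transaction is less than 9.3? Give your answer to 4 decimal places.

Conditional on each tier, P(X < 9.3): 1: 0.539296; 2: 0.999909; 3: 0.673877.
By total probability, P(X < 9.3) = 0.166667·0.539296 + 0.166667·0.999909 + 0.666667·0.673877 = 0.705786.

0.7058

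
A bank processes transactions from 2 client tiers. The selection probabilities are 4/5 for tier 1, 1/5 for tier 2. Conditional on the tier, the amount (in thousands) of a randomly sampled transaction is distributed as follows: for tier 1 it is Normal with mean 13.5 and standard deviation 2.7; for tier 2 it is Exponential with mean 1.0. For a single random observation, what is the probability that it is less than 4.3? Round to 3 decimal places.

Conditional on each tier, P(X < 4.3): 1: 0.000327916; 2: 0.986431.
By total probability, P(X < 4.3) = 0.8·0.000327916 + 0.2·0.986431 = 0.197549.

0.198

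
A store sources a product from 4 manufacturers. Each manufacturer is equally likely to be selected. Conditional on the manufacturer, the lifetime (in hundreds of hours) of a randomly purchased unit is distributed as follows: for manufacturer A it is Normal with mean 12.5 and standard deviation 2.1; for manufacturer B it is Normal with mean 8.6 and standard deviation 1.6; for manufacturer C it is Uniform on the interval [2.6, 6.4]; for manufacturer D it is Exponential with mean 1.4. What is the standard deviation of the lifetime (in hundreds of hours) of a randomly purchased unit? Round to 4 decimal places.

Per component, A: μ=12.5, E[X²]=160.66; B: μ=8.6, E[X²]=76.52; C: μ=4.5, E[X²]=21.4533; D: μ=1.4, E[X²]=3.92.
E[X] = 0.25·12.5 + 0.25·8.6 + 0.25·4.5 + 0.25·1.4 = 6.75.
E[X²] = 0.25·160.66 + 0.25·76.52 + 0.25·21.4533 + 0.25·3.92 = 65.6383.
Var(X) = E[X²] − (E[X])² = 65.6383 − 45.5625 = 20.0758.
SD(X) = √20.0758 = 4.48061.

4.4806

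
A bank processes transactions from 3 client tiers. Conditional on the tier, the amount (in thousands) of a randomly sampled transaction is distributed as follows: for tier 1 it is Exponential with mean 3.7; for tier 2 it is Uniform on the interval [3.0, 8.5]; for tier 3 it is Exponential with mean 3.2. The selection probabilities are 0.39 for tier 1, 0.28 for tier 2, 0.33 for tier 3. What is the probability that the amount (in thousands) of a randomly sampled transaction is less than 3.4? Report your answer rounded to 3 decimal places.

Conditional on each tier, P(X < 3.4): 1: 0.60105; 2: 0.0727273; 3: 0.654409.
By total probability, P(X < 3.4) = 0.39·0.60105 + 0.28·0.0727273 + 0.33·0.654409 = 0.470728.

0.471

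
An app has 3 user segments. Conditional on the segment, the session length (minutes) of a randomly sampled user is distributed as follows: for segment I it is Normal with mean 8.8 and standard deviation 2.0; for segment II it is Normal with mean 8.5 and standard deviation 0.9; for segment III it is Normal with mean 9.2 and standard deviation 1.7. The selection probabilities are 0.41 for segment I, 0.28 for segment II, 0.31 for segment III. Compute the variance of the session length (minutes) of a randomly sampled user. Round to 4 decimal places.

2.8359

Per component, I: μ=8.8, E[X²]=81.44; II: μ=8.5, E[X²]=73.06; III: μ=9.2, E[X²]=87.53.
E[X] = 0.41·8.8 + 0.28·8.5 + 0.31·9.2 = 8.84.
E[X²] = 0.41·81.44 + 0.28·73.06 + 0.31·87.53 = 80.9815.
Var(X) = E[X²] − (E[X])² = 80.9815 − 78.1456 = 2.8359.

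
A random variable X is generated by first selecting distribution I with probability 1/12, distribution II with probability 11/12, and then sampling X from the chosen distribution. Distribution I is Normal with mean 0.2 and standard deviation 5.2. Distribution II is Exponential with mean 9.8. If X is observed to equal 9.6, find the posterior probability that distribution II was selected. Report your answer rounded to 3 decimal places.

Likelihoods f(9.6 | ·): I: 0.0149735; II: 0.0383127.
Posterior ∝ prior × likelihood. Numerator for II: 0.916667·0.0383127 = 0.03512.
Normalizing constant: 0.0833333·0.0149735 + 0.916667·0.0383127 = 0.0363678.
P(II | observation) = 0.03512 / 0.0363678 = 0.96569.

0.966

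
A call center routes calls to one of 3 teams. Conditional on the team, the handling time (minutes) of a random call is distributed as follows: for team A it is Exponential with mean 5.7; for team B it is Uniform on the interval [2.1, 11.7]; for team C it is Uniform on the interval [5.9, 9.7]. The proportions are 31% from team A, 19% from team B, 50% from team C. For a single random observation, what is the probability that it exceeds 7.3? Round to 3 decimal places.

0.489

Conditional on each team, P(X > 7.3): A: 0.277842; B: 0.458333; C: 0.631579.
By total probability, P(X > 7.3) = 0.31·0.277842 + 0.19·0.458333 + 0.5·0.631579 = 0.489004.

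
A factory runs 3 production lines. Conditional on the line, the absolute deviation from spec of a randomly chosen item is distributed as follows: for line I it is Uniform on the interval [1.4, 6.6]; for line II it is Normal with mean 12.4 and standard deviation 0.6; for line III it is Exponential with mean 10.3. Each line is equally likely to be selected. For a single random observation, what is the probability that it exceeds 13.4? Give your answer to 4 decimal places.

0.1067

Conditional on each line, P(X > 13.4): I: 0; II: 0.0477904; III: 0.272267.
By total probability, P(X > 13.4) = 0.333333·0 + 0.333333·0.0477904 + 0.333333·0.272267 = 0.106686.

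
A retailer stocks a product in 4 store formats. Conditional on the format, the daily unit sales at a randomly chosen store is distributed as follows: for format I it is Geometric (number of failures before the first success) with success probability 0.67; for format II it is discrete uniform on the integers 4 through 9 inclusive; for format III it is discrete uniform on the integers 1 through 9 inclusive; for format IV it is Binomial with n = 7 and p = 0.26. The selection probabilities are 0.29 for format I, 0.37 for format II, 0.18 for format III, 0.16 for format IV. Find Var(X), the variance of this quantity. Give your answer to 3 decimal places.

9.460

Per component, I: μ=0.492537, E[X²]=0.977723; II: μ=6.5, E[X²]=45.1667; III: μ=5, E[X²]=31.6667; IV: μ=1.82, E[X²]=4.6592.
E[X] = 0.29·0.492537 + 0.37·6.5 + 0.18·5 + 0.16·1.82 = 3.73904.
E[X²] = 0.29·0.977723 + 0.37·45.1667 + 0.18·31.6667 + 0.16·4.6592 = 23.4407.
Var(X) = E[X²] − (E[X])² = 23.4407 − 13.9804 = 9.46029.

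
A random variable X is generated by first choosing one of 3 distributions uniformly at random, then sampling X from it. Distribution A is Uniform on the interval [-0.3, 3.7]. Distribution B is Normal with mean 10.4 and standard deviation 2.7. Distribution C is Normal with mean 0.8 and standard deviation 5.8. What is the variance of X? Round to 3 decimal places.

32.828

Per component, A: μ=1.7, E[X²]=4.22333; B: μ=10.4, E[X²]=115.45; C: μ=0.8, E[X²]=34.28.
E[X] = 0.333333·1.7 + 0.333333·10.4 + 0.333333·0.8 = 4.3.
E[X²] = 0.333333·4.22333 + 0.333333·115.45 + 0.333333·34.28 = 51.3178.
Var(X) = E[X²] − (E[X])² = 51.3178 − 18.49 = 32.8278.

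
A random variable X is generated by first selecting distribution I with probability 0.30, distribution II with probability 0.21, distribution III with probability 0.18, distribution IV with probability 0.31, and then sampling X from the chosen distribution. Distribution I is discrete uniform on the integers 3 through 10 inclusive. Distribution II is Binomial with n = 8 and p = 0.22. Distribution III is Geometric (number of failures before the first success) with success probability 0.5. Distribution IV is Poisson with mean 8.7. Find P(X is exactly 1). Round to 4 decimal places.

Conditional on each component, P(X = 1): I: 0; II: 0.309154; III: 0.25; IV: 0.0014493.
By total probability, P(X = 1) = 0.3·0 + 0.21·0.309154 + 0.18·0.25 + 0.31·0.0014493 = 0.110372.

0.1104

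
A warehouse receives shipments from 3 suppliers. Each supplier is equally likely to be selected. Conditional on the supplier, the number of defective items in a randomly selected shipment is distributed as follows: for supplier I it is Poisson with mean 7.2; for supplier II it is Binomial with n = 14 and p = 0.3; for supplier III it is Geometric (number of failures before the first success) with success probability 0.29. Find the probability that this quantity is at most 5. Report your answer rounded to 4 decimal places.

Conditional on each supplier, P(X ≤ 5): I: 0.275897; II: 0.780516; III: 0.8719.
By total probability, P(X ≤ 5) = 0.333333·0.275897 + 0.333333·0.780516 + 0.333333·0.8719 = 0.642771.

0.6428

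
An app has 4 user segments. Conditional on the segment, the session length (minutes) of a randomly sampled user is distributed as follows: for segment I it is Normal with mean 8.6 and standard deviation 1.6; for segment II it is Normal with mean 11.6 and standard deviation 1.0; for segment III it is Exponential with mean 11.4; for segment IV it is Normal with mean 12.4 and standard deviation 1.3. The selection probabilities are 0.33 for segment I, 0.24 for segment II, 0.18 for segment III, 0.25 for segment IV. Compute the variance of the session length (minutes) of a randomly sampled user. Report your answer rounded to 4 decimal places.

27.3550

Per component, I: μ=8.6, E[X²]=76.52; II: μ=11.6, E[X²]=135.56; III: μ=11.4, E[X²]=259.92; IV: μ=12.4, E[X²]=155.45.
E[X] = 0.33·8.6 + 0.24·11.6 + 0.18·11.4 + 0.25·12.4 = 10.774.
E[X²] = 0.33·76.52 + 0.24·135.56 + 0.18·259.92 + 0.25·155.45 = 143.434.
Var(X) = E[X²] − (E[X])² = 143.434 − 116.079 = 27.355.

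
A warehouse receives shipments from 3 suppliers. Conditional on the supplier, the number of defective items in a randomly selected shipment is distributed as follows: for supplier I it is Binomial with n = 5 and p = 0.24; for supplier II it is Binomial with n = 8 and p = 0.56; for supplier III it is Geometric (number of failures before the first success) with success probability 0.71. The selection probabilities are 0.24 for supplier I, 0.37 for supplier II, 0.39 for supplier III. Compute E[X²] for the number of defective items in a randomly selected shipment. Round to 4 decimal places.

For each component E[X²] = Var + (mean)², giving I: 2.352; II: 22.0416; III: 0.742115.
Overall E[X²] = 0.24·2.352 + 0.37·22.0416 + 0.39·0.742115 = 9.0093.

9.0093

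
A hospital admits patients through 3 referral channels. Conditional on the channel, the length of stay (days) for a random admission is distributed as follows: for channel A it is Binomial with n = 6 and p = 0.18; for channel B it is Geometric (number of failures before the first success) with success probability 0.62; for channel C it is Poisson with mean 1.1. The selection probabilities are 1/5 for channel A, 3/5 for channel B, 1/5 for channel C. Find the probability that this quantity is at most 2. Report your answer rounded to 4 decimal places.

Conditional on each channel, P(X ≤ 2): A: 0.924137; B: 0.945128; C: 0.900416.
By total probability, P(X ≤ 2) = 0.2·0.924137 + 0.6·0.945128 + 0.2·0.900416 = 0.931987.

0.9320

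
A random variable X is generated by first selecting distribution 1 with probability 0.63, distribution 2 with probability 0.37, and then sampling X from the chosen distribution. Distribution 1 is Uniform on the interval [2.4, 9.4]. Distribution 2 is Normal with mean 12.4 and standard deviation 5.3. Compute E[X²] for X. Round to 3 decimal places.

91.787

For each component E[X²] = Var + (mean)², giving 1: 38.8933; 2: 181.85.
Overall E[X²] = 0.63·38.8933 + 0.37·181.85 = 91.7873.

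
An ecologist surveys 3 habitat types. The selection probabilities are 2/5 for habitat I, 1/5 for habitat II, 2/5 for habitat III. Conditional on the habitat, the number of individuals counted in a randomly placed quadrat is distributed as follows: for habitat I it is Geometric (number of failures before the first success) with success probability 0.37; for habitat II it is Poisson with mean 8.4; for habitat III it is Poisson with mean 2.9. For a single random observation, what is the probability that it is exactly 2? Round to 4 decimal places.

0.1529

Conditional on each habitat, P(X = 2): I: 0.146853; II: 0.00793332; III: 0.231373.
By total probability, P(X = 2) = 0.4·0.146853 + 0.2·0.00793332 + 0.4·0.231373 = 0.152877.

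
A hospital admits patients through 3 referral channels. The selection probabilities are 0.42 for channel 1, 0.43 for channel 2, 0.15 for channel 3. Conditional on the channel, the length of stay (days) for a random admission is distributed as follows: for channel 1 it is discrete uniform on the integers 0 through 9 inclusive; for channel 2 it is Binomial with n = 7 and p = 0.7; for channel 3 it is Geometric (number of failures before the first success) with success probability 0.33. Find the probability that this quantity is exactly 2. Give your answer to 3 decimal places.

0.075

Conditional on each channel, P(X = 2): 1: 0.1; 2: 0.0250047; 3: 0.148137.
By total probability, P(X = 2) = 0.42·0.1 + 0.43·0.0250047 + 0.15·0.148137 = 0.0749726.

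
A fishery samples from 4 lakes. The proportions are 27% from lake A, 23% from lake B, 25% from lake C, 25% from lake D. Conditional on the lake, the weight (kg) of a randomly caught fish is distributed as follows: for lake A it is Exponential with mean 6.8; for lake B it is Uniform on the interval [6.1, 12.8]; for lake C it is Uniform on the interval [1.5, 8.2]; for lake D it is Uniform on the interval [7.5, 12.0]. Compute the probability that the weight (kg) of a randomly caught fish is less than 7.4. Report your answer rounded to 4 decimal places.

0.4438

Conditional on each lake, P(X < 7.4): A: 0.66319; B: 0.19403; C: 0.880597; D: 0.
By total probability, P(X < 7.4) = 0.27·0.66319 + 0.23·0.19403 + 0.25·0.880597 + 0.25·0 = 0.443837.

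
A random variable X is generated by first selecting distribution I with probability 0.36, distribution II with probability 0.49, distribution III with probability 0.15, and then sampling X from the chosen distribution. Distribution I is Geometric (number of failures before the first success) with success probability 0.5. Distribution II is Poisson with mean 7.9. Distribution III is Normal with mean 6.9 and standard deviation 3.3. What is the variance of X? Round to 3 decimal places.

16.576

Per component, I: μ=1, E[X²]=3; II: μ=7.9, E[X²]=70.31; III: μ=6.9, E[X²]=58.5.
E[X] = 0.36·1 + 0.49·7.9 + 0.15·6.9 = 5.266.
E[X²] = 0.36·3 + 0.49·70.31 + 0.15·58.5 = 44.3069.
Var(X) = E[X²] − (E[X])² = 44.3069 − 27.7308 = 16.5761.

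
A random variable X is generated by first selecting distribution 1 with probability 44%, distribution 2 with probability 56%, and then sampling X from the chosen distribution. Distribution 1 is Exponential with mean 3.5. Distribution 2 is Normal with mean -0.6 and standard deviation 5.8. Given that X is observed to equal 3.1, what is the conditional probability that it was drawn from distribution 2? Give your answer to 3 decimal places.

0.377

Likelihoods f(3.1 | ·): 1: 0.117834; 2: 0.0561194.
Posterior ∝ prior × likelihood. Numerator for 2: 0.56·0.0561194 = 0.0314268.
Normalizing constant: 0.44·0.117834 + 0.56·0.0561194 = 0.0832739.
P(2 | observation) = 0.0314268 / 0.0832739 = 0.377391.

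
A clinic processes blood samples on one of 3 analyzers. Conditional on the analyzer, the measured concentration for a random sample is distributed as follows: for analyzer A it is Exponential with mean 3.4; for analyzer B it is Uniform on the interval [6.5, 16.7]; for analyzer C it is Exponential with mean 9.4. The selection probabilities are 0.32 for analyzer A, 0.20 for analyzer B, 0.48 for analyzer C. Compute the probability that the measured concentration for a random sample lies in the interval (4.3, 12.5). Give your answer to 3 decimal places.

Conditional on each analyzer, P(4.3 < X < 12.5): A: 0.25701; B: 0.588235; C: 0.368364.
By total probability, P(4.3 < X < 12.5) = 0.32·0.25701 + 0.2·0.588235 + 0.48·0.368364 = 0.376705.

0.377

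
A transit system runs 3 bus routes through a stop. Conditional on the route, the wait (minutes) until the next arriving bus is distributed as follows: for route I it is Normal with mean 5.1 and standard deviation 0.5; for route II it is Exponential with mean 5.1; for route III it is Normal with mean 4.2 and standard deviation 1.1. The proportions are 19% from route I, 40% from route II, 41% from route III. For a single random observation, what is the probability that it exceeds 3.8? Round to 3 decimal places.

Conditional on each route, P(X > 3.8): I: 0.995339; II: 0.474688; III: 0.641935.
By total probability, P(X > 3.8) = 0.19·0.995339 + 0.4·0.474688 + 0.41·0.641935 = 0.642183.

0.642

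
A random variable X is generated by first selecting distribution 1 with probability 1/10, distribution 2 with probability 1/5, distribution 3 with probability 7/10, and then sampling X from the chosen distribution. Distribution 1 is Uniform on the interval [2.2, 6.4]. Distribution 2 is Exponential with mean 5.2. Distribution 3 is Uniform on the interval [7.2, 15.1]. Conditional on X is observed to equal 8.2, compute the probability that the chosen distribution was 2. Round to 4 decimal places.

Likelihoods f(8.2 | ·): 1: 0; 2: 0.0397327; 3: 0.126582.
Posterior ∝ prior × likelihood. Numerator for 2: 0.2·0.0397327 = 0.00794653.
Normalizing constant: 0.1·0 + 0.2·0.0397327 + 0.7·0.126582 = 0.0965541.
P(2 | observation) = 0.00794653 / 0.0965541 = 0.0823013.

0.0823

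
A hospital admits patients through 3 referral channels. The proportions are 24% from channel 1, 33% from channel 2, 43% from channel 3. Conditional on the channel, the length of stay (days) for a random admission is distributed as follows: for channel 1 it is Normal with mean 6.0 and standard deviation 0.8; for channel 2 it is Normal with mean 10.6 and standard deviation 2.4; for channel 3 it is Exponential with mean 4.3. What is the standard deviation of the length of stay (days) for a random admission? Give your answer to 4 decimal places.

4.1966

Per component, 1: μ=6, E[X²]=36.64; 2: μ=10.6, E[X²]=118.12; 3: μ=4.3, E[X²]=36.98.
E[X] = 0.24·6 + 0.33·10.6 + 0.43·4.3 = 6.787.
E[X²] = 0.24·36.64 + 0.33·118.12 + 0.43·36.98 = 63.6746.
Var(X) = E[X²] − (E[X])² = 63.6746 − 46.0634 = 17.6112.
SD(X) = √17.6112 = 4.19657.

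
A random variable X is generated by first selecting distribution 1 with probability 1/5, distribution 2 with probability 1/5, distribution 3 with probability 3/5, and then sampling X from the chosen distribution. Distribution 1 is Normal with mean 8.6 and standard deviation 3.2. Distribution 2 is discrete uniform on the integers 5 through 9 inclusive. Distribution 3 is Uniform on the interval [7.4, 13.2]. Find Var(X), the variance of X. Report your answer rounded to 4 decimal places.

5.8860

Per component, 1: μ=8.6, E[X²]=84.2; 2: μ=7, E[X²]=51; 3: μ=10.3, E[X²]=108.893.
E[X] = 0.2·8.6 + 0.2·7 + 0.6·10.3 = 9.3.
E[X²] = 0.2·84.2 + 0.2·51 + 0.6·108.893 = 92.376.
Var(X) = E[X²] − (E[X])² = 92.376 − 86.49 = 5.886.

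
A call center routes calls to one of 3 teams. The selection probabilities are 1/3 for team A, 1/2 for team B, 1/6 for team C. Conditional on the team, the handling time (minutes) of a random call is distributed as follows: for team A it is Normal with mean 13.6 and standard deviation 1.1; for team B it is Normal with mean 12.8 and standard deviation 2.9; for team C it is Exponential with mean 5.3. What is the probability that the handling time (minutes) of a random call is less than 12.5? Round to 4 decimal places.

0.4332

Conditional on each team, P(X < 12.5): A: 0.158655; B: 0.458804; C: 0.905437.
By total probability, P(X < 12.5) = 0.333333·0.158655 + 0.5·0.458804 + 0.166667·0.905437 = 0.433193.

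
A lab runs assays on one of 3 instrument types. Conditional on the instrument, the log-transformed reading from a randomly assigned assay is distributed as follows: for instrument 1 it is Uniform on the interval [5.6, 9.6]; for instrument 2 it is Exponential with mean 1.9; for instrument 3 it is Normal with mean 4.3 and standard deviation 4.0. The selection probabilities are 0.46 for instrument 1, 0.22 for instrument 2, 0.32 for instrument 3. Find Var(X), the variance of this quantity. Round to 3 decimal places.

Per component, 1: μ=7.6, E[X²]=59.0933; 2: μ=1.9, E[X²]=7.22; 3: μ=4.3, E[X²]=34.49.
E[X] = 0.46·7.6 + 0.22·1.9 + 0.32·4.3 = 5.29.
E[X²] = 0.46·59.0933 + 0.22·7.22 + 0.32·34.49 = 39.8081.
Var(X) = E[X²] − (E[X])² = 39.8081 − 27.9841 = 11.824.

11.824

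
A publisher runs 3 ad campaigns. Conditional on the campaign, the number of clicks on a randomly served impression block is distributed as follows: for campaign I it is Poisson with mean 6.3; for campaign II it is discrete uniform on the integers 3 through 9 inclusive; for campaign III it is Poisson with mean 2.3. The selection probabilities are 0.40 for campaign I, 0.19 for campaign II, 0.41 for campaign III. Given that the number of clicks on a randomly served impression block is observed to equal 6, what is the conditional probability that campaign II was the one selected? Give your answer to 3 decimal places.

Likelihoods P(X=6 | ·): I: 0.159461; II: 0.142857; III: 0.0206138.
Posterior ∝ prior × likelihood. Numerator for II: 0.19·0.142857 = 0.0271429.
Normalizing constant: 0.4·0.159461 + 0.19·0.142857 + 0.41·0.0206138 = 0.0993791.
P(II | observation) = 0.0271429 / 0.0993791 = 0.273125.

0.273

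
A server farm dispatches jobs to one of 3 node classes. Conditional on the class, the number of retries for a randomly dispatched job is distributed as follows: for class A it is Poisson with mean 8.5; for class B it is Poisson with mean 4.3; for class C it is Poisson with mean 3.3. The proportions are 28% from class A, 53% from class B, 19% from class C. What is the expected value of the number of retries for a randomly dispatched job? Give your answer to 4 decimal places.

5.2860

Component means — A: 8.5; B: 4.3; C: 3.3.
E[X] = 0.28·8.5 + 0.53·4.3 + 0.19·3.3 = 5.286.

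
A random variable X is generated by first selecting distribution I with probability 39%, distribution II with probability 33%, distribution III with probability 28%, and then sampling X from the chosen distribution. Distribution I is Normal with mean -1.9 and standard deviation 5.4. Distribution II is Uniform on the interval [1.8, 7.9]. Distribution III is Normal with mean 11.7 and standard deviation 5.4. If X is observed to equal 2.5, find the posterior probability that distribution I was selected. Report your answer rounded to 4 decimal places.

0.2597

Likelihoods f(2.5 | ·): I: 0.0530087; II: 0.163934; III: 0.0173071.
Posterior ∝ prior × likelihood. Numerator for I: 0.39·0.0530087 = 0.0206734.
Normalizing constant: 0.39·0.0530087 + 0.33·0.163934 + 0.28·0.0173071 = 0.0796177.
P(I | observation) = 0.0206734 / 0.0796177 = 0.259658.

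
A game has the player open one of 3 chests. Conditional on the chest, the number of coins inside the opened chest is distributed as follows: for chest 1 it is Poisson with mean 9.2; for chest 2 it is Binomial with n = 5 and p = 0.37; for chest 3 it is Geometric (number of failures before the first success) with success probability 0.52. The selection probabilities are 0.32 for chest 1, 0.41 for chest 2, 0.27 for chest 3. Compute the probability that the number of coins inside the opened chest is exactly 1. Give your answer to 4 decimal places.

0.1872

Conditional on each chest, P(X = 1): 1: 0.000929562; 2: 0.29143; 3: 0.2496.
By total probability, P(X = 1) = 0.32·0.000929562 + 0.41·0.29143 + 0.27·0.2496 = 0.187176.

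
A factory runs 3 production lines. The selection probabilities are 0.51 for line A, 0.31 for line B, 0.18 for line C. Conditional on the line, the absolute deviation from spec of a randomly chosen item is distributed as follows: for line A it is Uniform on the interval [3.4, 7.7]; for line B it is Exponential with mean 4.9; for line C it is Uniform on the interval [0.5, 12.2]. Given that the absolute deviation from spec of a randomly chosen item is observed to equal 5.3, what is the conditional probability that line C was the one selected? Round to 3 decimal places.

0.099

Likelihoods f(5.3 | ·): A: 0.232558; B: 0.0691922; C: 0.0854701.
Posterior ∝ prior × likelihood. Numerator for C: 0.18·0.0854701 = 0.0153846.
Normalizing constant: 0.51·0.232558 + 0.31·0.0691922 + 0.18·0.0854701 = 0.155439.
P(C | observation) = 0.0153846 / 0.155439 = 0.0989754.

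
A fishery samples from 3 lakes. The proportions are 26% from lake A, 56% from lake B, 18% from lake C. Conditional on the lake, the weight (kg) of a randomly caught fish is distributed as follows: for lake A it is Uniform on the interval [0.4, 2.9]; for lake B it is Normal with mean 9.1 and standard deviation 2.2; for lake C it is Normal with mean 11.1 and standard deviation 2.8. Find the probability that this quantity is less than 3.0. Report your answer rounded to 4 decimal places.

Conditional on each lake, P(X < 3.0): A: 1; B: 0.00277943; C: 0.00190877.
By total probability, P(X < 3.0) = 0.26·1 + 0.56·0.00277943 + 0.18·0.00190877 = 0.2619.

0.2619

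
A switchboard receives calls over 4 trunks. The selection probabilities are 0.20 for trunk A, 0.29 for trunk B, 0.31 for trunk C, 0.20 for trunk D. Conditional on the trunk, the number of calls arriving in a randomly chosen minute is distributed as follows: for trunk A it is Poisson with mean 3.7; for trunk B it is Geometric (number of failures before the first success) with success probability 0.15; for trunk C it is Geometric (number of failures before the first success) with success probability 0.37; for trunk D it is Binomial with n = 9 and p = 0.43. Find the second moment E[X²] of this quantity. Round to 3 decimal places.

29.508

For each component E[X²] = Var + (mean)², giving A: 17.39; B: 69.8889; C: 7.5011; D: 17.1828.
Overall E[X²] = 0.2·17.39 + 0.29·69.8889 + 0.31·7.5011 + 0.2·17.1828 = 29.5077.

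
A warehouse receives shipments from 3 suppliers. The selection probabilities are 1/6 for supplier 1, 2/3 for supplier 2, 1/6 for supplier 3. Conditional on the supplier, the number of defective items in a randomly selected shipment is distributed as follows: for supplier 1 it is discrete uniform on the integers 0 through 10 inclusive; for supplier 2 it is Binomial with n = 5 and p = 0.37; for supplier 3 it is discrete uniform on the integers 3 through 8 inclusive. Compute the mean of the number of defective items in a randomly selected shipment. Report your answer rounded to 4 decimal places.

2.9833

Component means — 1: 5; 2: 1.85; 3: 5.5.
E[X] = 0.166667·5 + 0.666667·1.85 + 0.166667·5.5 = 2.98333.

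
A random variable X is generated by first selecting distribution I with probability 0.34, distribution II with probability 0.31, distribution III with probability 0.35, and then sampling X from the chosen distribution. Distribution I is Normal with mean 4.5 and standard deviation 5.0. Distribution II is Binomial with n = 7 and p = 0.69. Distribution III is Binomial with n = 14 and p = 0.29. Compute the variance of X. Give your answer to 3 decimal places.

10.072

Per component, I: μ=4.5, E[X²]=45.25; II: μ=4.83, E[X²]=24.8262; III: μ=4.06, E[X²]=19.3662.
E[X] = 0.34·4.5 + 0.31·4.83 + 0.35·4.06 = 4.4483.
E[X²] = 0.34·45.25 + 0.31·24.8262 + 0.35·19.3662 = 29.8593.
Var(X) = E[X²] − (E[X])² = 29.8593 − 19.7874 = 10.0719.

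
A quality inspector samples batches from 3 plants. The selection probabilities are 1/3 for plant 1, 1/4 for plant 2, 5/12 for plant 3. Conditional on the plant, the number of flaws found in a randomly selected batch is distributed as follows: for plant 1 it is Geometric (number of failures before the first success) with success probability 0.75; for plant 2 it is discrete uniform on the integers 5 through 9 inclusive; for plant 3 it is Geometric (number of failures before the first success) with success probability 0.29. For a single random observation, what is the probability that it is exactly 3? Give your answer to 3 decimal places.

Conditional on each plant, P(X = 3): 1: 0.0117188; 2: 0; 3: 0.103794.
By total probability, P(X = 3) = 0.333333·0.0117188 + 0.25·0 + 0.416667·0.103794 = 0.0471538.

0.047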